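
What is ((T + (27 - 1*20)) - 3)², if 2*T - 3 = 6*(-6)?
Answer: 625/4 ≈ 156.25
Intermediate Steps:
T = -33/2 (T = 3/2 + (6*(-6))/2 = 3/2 + (½)*(-36) = 3/2 - 18 = -33/2 ≈ -16.500)
((T + (27 - 1*20)) - 3)² = ((-33/2 + (27 - 1*20)) - 3)² = ((-33/2 + (27 - 20)) - 3)² = ((-33/2 + 7) - 3)² = (-19/2 - 3)² = (-25/2)² = 625/4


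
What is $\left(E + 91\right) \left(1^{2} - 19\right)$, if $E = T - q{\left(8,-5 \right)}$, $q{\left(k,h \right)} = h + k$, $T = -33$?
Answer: $-990$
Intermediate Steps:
$E = -36$ ($E = -33 - \left(-5 + 8\right) = -33 - 3 = -36$)
$\left(E + 91\right) \left(1^{2} - 19\right) = \left(-36 + 91\right) \left(1^{2} - 19\right) = 55 \left(1 - 19\right) = 55 \left(-18\right) = -990$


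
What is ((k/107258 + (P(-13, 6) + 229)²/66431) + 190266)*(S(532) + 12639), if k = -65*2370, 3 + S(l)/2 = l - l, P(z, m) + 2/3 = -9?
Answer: 25689627226408934657/10687884297 ≈ 2.4036e+9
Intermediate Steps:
P(z, m) = -29/3 (P(z, m) = -⅔ - 9 = -29/3)
S(l) = -6 (S(l) = -6 + 2*(l - l) = -6 + 2*0 = -6 + 0 = -6)
k = -154050
((k/107258 + (P(-13, 6) + 229)²/66431) + 190266)*(S(532) + 12639) = ((-154050/107258 + (-29/3 + 229)²/66431) + 190266)*(-6 + 12639) = ((-154050*1/107258 + (658/3)²*(1/66431)) + 190266)*12633 = ((-77025/53629 + (432964/9)*(1/66431)) + 190266)*12633 = ((-77025/53629 + 432964/597879) + 190266)*12633 = (-22832203619/32063652891 + 190266)*12633 = (6100600148755387/32063652891)*12633 = 25689627226408934657/10687884297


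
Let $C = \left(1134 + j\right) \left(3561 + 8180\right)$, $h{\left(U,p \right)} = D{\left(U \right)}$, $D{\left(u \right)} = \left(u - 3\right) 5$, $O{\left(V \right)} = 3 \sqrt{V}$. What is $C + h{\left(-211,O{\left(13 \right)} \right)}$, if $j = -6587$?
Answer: $-64024743$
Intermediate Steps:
$D{\left(u \right)} = -15 + 5 u$ ($D{\left(u \right)} = \left(-3 + u\right) 5 = -15 + 5 u$)
$h{\left(U,p \right)} = -15 + 5 U$
$C = -64023673$ ($C = \left(1134 - 6587\right) \left(3561 + 8180\right) = \left(-5453\right) 11741 = -64023673$)
$C + h{\left(-211,O{\left(13 \right)} \right)} = -64023673 + \left(-15 + 5 \left(-211\right)\right) = -64023673 - 1070 = -64024743$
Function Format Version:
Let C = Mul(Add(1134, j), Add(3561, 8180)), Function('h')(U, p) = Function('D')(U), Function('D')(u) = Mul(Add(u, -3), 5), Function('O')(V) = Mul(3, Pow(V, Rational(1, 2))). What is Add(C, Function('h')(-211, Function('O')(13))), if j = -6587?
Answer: -64024743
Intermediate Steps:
Function('D')(u) = Add(-15, Mul(5, u)) (Function('D')(u) = Mul(Add(-3, u), 5) = Add(-15, Mul(5, u)))
Function('h')(U, p) = Add(-15, Mul(5, U))
C = -64023673 (C = Mul(Add(1134, -6587), Add(3561, 8180)) = Mul(-5453, 11741) = -64023673)
Add(C, Function('h')(-211, Function('O')(13))) = Add(-64023673, Add(-15, Mul(5, -211))) = Add(-64023673, Add(-15, -1055)) = Add(-64023673, -1070) = -64024743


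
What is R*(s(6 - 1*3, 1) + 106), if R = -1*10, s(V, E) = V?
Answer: -1090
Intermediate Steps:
R = -10
R*(s(6 - 1*3, 1) + 106) = -10*((6 - 1*3) + 106) = -10*((6 - 3) + 106) = -10*(3 + 106) = -10*109 = -1090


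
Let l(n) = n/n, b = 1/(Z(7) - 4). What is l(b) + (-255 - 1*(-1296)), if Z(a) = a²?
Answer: 1042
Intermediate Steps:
b = 1/45 (b = 1/(7² - 4) = 1/(49 - 4) = 1/45 ≈ 0.022222)
l(n) = 1
l(b) + (-255 - 1*(-1296)) = 1 + (-255 - 1*(-1296)) = 1 + (-255 + 1296) = 1 + 1041 = 1042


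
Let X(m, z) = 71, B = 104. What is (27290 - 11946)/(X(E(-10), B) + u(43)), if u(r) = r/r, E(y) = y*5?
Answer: 1918/9 ≈ 213.11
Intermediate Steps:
E(y) = 5*y
u(r) = 1
(27290 - 11946)/(X(E(-10), B) + u(43)) = (27290 - 11946)/(71 + 1) = 15344/72 = 15344*(1/72) = 1918/9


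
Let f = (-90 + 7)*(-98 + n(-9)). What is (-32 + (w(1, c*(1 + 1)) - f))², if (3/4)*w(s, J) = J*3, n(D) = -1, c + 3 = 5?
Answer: 67782289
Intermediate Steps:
c = 2 (c = -3 + 5 = 2)
f = 8217 (f = (-90 + 7)*(-98 - 1) = -83*(-99) = 8217)
w(s, J) = 4*J (w(s, J) = 4*(J*3)/3 = 4*(3*J)/3 = 4*J)
(-32 + (w(1, c*(1 + 1)) - f))² = (-32 + (4*(2*(1 + 1)) - 1*8217))² = (-32 + (4*(2*2) - 8217))² = (-32 + (4*4 - 8217))² = (-32 + (16 - 8217))² = (-32 - 8201)² = (-8233)² = 67782289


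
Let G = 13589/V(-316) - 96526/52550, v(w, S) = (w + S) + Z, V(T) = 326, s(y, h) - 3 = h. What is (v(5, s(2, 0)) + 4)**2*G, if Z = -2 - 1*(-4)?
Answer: 33449089226/4282825 ≈ 7810.1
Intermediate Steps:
s(y, h) = 3 + h
Z = 2 (Z = -2 + 4 = 2)
v(w, S) = 2 + S + w (v(w, S) = (w + S) + 2 = (S + w) + 2 = 2 + S + w)
G = 341317237/8565650 (G = 13589/326 - 96526/52550 = 13589*(1/326) - 96526*1/52550 = 13589/326 - 48263/26275 = 341317237/8565650 ≈ 39.847)
(v(5, s(2, 0)) + 4)**2*G = ((2 + (3 + 0) + 5) + 4)**2*(341317237/8565650) = ((2 + 3 + 5) + 4)**2*(341317237/8565650) = (10 + 4)**2*(341317237/8565650) = 14**2*(341317237/8565650) = 196*(341317237/8565650) = 33449089226/4282825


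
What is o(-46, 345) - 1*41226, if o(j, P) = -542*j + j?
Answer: -16340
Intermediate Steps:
o(j, P) = -541*j
o(-46, 345) - 1*41226 = -541*(-46) - 1*41226 = 24886 - 41226 = -16340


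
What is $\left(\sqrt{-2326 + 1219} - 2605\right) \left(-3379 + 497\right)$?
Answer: $7507610 - 8646 i \sqrt{123} \approx 7.5076 \cdot 10^{6} - 95889.0 i$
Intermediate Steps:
$\left(\sqrt{-2326 + 1219} - 2605\right) \left(-3379 + 497\right) = \left(\sqrt{-1107} - 2605\right) \left(-2882\right) = \left(3 i \sqrt{123} - 2605\right) \left(-2882\right) = \left(-2605 + 3 i \sqrt{123}\right) \left(-2882\right) = 7507610 - 8646 i \sqrt{123}$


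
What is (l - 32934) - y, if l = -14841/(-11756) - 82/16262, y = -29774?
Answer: -301938003585/95588036 ≈ -3158.7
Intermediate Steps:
l = 120190175/95588036 (l = -14841*(-1/11756) - 82*1/16262 = 14841/11756 - 41/8131 = 120190175/95588036 ≈ 1.2574)
(l - 32934) - y = (120190175/95588036 - 32934) - 1*(-29774) = -3147976187449/95588036 + 29774 = -301938003585/95588036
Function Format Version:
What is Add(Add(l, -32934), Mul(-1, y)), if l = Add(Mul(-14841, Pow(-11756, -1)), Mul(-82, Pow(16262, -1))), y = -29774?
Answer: Rational(-301938003585, 95588036) ≈ -3158.7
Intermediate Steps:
l = Rational(120190175, 95588036) (l = Add(Mul(-14841, Rational(-1, 11756)), Mul(-82, Rational(1, 16262))) = Add(Rational(14841, 11756), Rational(-41, 8131)) = Rational(120190175, 95588036) ≈ 1.2574)
Add(Add(l, -32934), Mul(-1, y)) = Add(Add(Rational(120190175, 95588036), -32934), Mul(-1, -29774)) = Add(Rational(-3147976187449, 95588036), 29774) = Rational(-301938003585, 95588036)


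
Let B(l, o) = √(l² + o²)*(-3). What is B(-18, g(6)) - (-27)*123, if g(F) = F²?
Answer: 3321 - 54*√5 ≈ 3200.3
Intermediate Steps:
B(l, o) = -3*√(l² + o²)
B(-18, g(6)) - (-27)*123 = -3*√((-18)² + (6²)²) - (-27)*123 = -3*√(324 + 36²) - 1*(-3321) = -3*√(324 + 1296) + 3321 = -54*√5 + 3321 = 3321 - 54*√5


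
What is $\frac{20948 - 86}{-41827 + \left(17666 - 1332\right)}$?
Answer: $- \frac{20862}{25493} \approx -0.81834$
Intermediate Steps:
$\frac{20948 - 86}{-41827 + \left(17666 - 1332\right)} = \frac{20862}{-41827 + 16334} = \frac{20862}{-25493} = 20862 \left(- \frac{1}{25493}\right) = - \frac{20862}{25493}$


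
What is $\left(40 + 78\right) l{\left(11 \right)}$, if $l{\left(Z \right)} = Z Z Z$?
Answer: $157058$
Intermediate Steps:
$l{\left(Z \right)} = Z^{3}$ ($l{\left(Z \right)} = Z^{2} Z = Z^{3}$)
$\left(40 + 78\right) l{\left(11 \right)} = \left(40 + 78\right) 11^{3} = 118 \cdot 1331 = 157058$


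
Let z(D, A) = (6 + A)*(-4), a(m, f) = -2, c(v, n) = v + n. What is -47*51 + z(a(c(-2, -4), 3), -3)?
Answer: -2409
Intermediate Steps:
c(v, n) = n + v
z(D, A) = -24 - 4*A
-47*51 + z(a(c(-2, -4), 3), -3) = -47*51 + (-24 - 4*(-3)) = -2397 + (-24 + 12) = -2397 - 12 = -2409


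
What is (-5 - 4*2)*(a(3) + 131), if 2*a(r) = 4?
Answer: -1729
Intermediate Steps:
a(r) = 2 (a(r) = (1/2)*4 = 2)
(-5 - 4*2)*(a(3) + 131) = (-5 - 4*2)*(2 + 131) = (-5 - 8)*133 = -13*133 = -1729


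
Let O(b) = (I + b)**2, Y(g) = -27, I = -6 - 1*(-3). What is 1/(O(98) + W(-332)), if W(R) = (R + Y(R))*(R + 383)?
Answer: -1/9284 ≈ -0.00010771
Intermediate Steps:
I = -3 (I = -6 + 3 = -3)
O(b) = (-3 + b)**2
W(R) = (-27 + R)*(383 + R) (W(R) = (R - 27)*(R + 383) = (-27 + R)*(383 + R))
1/(O(98) + W(-332)) = 1/((-3 + 98)**2 + (-10341 + (-332)**2 + 356*(-332))) = 1/(95**2 + (-10341 + 110224 - 118192)) = 1/(9025 - 18309) = 1/(-9284) = -1/9284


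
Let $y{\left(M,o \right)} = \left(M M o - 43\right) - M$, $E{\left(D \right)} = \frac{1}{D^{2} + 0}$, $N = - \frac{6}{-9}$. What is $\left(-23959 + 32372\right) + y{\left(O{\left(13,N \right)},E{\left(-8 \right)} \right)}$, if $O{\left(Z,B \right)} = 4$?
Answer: $\frac{33465}{4} \approx 8366.3$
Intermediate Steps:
$N = \frac{2}{3}$ ($N = \left(-6\right) \left(- \frac{1}{9}\right) = \frac{2}{3} \approx 0.66667$)
$E{\left(D \right)} = \frac{1}{D^{2}}$
$y{\left(M,o \right)} = -43 - M + o M^{2}$ ($y{\left(M,o \right)} = \left(M^{2} o - 43\right) - M = \left(o M^{2} - 43\right) - M = \left(-43 + o M^{2}\right) - M = -43 - M + o M^{2}$)
$\left(-23959 + 32372\right) + y{\left(O{\left(13,N \right)},E{\left(-8 \right)} \right)} = \left(-23959 + 32372\right) - \left(47 - \frac{4^{2}}{64}\right) = 8413 - \frac{187}{4} = \frac{33465}{4}$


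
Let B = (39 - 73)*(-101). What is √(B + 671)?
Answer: √4105 ≈ 64.070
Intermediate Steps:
B = 3434 (B = -34*(-101) = 3434)
√(B + 671) = √(3434 + 671) = √4105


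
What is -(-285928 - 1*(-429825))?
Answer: -143897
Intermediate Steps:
-(-285928 - 1*(-429825)) = -(-285928 + 429825) = -1*143897 = -143897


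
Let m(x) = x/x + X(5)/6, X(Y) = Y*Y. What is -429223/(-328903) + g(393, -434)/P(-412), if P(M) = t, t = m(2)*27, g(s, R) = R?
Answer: -5346277/2960127 ≈ -1.8061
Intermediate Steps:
X(Y) = Y²
m(x) = 31/6 (m(x) = x/x + 5²/6 = 1 + 25*(⅙) = 1 + 25/6 = 31/6)
t = 279/2 (t = (31/6)*27 = 279/2 ≈ 139.50)
P(M) = 279/2
-429223/(-328903) + g(393, -434)/P(-412) = -429223/(-328903) - 434/279/2 = -429223*(-1/328903) - 434*2/279 = 429223/328903 - 28/9 = -5346277/2960127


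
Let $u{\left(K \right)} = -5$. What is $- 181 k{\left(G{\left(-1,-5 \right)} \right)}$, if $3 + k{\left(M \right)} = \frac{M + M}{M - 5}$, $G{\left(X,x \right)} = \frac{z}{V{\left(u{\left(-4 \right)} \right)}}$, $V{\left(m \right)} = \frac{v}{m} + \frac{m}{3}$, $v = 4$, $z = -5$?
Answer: $\frac{8688}{11} \approx 789.82$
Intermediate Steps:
$V{\left(m \right)} = \frac{4}{m} + \frac{m}{3}$
$G{\left(X,x \right)} = \frac{75}{37}$ ($G{\left(X,x \right)} = - \frac{5}{\frac{4}{-5} + \frac{1}{3} \left(-5\right)} = - \frac{5}{4 \left(- \frac{1}{5}\right) - \frac{5}{3}} = - \frac{5}{- \frac{4}{5} - \frac{5}{3}} = - \frac{5}{- \frac{37}{15}} = \left(-5\right) \left(- \frac{15}{37}\right) = \frac{75}{37}$)
$k{\left(M \right)} = -3 + \frac{2 M}{-5 + M}$ ($k{\left(M \right)} = -3 + \frac{M + M}{M - 5} = -3 + \frac{2 M}{-5 + M}$)
$- 181 k{\left(G{\left(-1,-5 \right)} \right)} = - 181 \frac{15 - \frac{75}{37}}{-5 + \frac{75}{37}} = - 181 \frac{15 - \frac{75}{37}}{- \frac{110}{37}} = - 181 \left(\left(- \frac{37}{110}\right) \frac{480}{37}\right) = \left(-181\right) \left(- \frac{48}{11}\right) = \frac{8688}{11}$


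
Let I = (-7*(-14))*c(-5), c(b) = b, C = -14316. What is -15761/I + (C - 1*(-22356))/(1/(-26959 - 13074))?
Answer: -157713991039/490 ≈ -3.2187e+8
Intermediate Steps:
I = -490 (I = -7*(-14)*(-5) = 98*(-5) = -490)
-15761/I + (C - 1*(-22356))/(1/(-26959 - 13074)) = -15761/(-490) + (-14316 - 1*(-22356))/(1/(-26959 - 13074)) = -15761*(-1/490) + (-14316 + 22356)/(1/(-40033)) = 15761/490 + 8040/(-1/40033) = 15761/490 + 8040*(-40033) = 15761/490 - 321865320 = -157713991039/490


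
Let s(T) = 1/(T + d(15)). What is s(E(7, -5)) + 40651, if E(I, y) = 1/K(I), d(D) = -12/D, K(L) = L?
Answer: 934938/23 ≈ 40650.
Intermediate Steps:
E(I, y) = 1/I
s(T) = 1/(-4/5 + T) (s(T) = 1/(T - 12/15) = 1/(T - 12*1/15) = 1/(T - 4/5) = 1/(-4/5 + T))
s(E(7, -5)) + 40651 = 5/(-4 + 5/7) + 40651 = 5/(-23/7) + 40651 = 5*(-7/23) + 40651 = -35/23 + 40651 = 934938/23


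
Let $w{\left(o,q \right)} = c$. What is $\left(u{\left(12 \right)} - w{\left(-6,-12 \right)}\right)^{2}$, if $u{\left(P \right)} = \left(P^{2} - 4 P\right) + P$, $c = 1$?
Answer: $11449$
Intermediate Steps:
$u{\left(P \right)} = P^{2} - 3 P$
$w{\left(o,q \right)} = 1$
$\left(u{\left(12 \right)} - w{\left(-6,-12 \right)}\right)^{2} = \left(12 \left(-3 + 12\right) - 1\right)^{2} = \left(12 \cdot 9 - 1\right)^{2} = \left(108 - 1\right)^{2} = 107^{2} = 11449$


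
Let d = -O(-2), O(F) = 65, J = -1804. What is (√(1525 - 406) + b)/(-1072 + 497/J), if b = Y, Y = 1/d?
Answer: 1804/125735025 - 1804*√1119/1934385 ≈ -0.031182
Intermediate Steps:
d = -65 (d = -1*65 = -65)
Y = -1/65 (Y = 1/(-65) = -1/65 ≈ -0.015385)
b = -1/65 ≈ -0.015385
(√(1525 - 406) + b)/(-1072 + 497/J) = (√(1525 - 406) - 1/65)/(-1072 + 497/(-1804)) = (√1119 - 1/65)/(-1072 + 497*(-1/1804)) = (-1/65 + √1119)/(-1072 - 497/1804) = (-1/65 + √1119)/(-1934385/1804) = (-1/65 + √1119)*(-1804/1934385) = 1804/125735025 - 1804*√1119/1934385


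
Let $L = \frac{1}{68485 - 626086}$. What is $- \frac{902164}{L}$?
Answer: $503047548564$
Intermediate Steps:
$L = - \frac{1}{557601}$ ($L = \frac{1}{-557601} = - \frac{1}{557601} \approx -1.7934 \cdot 10^{-6}$)
$- \frac{902164}{L} = - \frac{902164}{- \frac{1}{557601}} = \left(-902164\right) \left(-557601\right) = 503047548564$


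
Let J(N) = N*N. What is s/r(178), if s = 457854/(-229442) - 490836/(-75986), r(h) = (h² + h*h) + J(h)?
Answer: 6485658289/138097722490852 ≈ 4.6964e-5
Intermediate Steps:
J(N) = N²
r(h) = 3*h² (r(h) = (h² + h*h) + h² = (h² + h²) + h² = 2*h² + h² = 3*h²)
s = 19456974867/4358594953 (s = 457854*(-1/229442) - 490836*(-1/75986) = -228927/114721 + 245418/37993 = 19456974867/4358594953 ≈ 4.4641)
s/r(178) = 19456974867/(4358594953*((3*178²))) = 19456974867/(4358594953*((3*31684))) = (19456974867/4358594953)/95052 = (19456974867/4358594953)*(1/95052) = 6485658289/138097722490852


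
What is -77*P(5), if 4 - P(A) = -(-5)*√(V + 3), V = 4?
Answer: -308 + 385*√7 ≈ 710.61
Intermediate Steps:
P(A) = 4 - 5*√7 (P(A) = 4 - (-5)*(-√(4 + 3)) = 4 - (-5)*(-√7) = 4 - 5*√7)
-77*P(5) = -77*(4 - 5*√7) = -308 + 385*√7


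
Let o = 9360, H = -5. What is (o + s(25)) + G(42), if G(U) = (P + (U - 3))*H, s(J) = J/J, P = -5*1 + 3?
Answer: 9176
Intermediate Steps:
P = -2 (P = -5 + 3 = -2)
s(J) = 1
G(U) = 25 - 5*U (G(U) = (-2 + (U - 3))*(-5) = (-2 + (-3 + U))*(-5) = (-5 + U)*(-5) = 25 - 5*U)
(o + s(25)) + G(42) = (9360 + 1) + (25 - 5*42) = 9361 + (25 - 210) = 9361 - 185 = 9176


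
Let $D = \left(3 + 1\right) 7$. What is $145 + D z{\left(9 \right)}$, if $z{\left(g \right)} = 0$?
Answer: $145$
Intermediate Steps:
$D = 28$ ($D = 4 \cdot 7 = 28$)
$145 + D z{\left(9 \right)} = 145 + 28 \cdot 0 = 145 + 0 = 145$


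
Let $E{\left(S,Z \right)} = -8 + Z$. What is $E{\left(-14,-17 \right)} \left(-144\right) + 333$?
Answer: $3933$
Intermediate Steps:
$E{\left(-14,-17 \right)} \left(-144\right) + 333 = \left(-8 - 17\right) \left(-144\right) + 333 = \left(-25\right) \left(-144\right) + 333 = 3600 + 333 = 3933$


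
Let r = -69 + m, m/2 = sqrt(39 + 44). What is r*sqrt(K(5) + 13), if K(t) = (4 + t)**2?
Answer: sqrt(94)*(-69 + 2*sqrt(83)) ≈ -492.32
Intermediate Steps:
m = 2*sqrt(83) (m = 2*sqrt(39 + 44) = 2*sqrt(83) ≈ 18.221)
r = -69 + 2*sqrt(83) ≈ -50.779
r*sqrt(K(5) + 13) = (-69 + 2*sqrt(83))*sqrt((4 + 5)**2 + 13) = (-69 + 2*sqrt(83))*sqrt(9**2 + 13) = (-69 + 2*sqrt(83))*sqrt(81 + 13) = (-69 + 2*sqrt(83))*sqrt(94) = sqrt(94)*(-69 + 2*sqrt(83))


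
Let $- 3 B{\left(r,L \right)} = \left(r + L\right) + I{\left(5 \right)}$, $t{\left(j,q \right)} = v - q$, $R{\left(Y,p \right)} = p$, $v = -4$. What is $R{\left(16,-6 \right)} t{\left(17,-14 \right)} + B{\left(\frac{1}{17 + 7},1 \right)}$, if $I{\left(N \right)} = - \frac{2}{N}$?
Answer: $- \frac{21677}{360} \approx -60.214$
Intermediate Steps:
$t{\left(j,q \right)} = -4 - q$
$B{\left(r,L \right)} = \frac{2}{15} - \frac{L}{3} - \frac{r}{3}$ ($B{\left(r,L \right)} = - \frac{\left(r + L\right) - \frac{2}{5}}{3} = - \frac{\left(L + r\right) - \frac{2}{5}}{3} = - \frac{- \frac{2}{5} + L + r}{3} = \frac{2}{15} - \frac{L}{3} - \frac{r}{3}$)
$R{\left(16,-6 \right)} t{\left(17,-14 \right)} + B{\left(\frac{1}{17 + 7},1 \right)} = - 6 \left(-4 - -14\right) - \left(\frac{1}{5} + \frac{1}{3 \left(17 + 7\right)}\right) = - 6 \left(-4 + 14\right) - \left(\frac{1}{5} + \frac{1}{72}\right) = \left(-6\right) 10 - \frac{77}{360} = -60 - \frac{77}{360} = - \frac{21677}{360}$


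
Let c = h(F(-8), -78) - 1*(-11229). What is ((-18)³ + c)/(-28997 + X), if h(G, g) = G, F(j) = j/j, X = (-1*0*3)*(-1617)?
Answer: -5398/28997 ≈ -0.18616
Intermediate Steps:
X = 0 (X = (0*3)*(-1617) = 0*(-1617) = 0)
F(j) = 1
c = 11230 (c = 1 - 1*(-11229) = 1 + 11229 = 11230)
((-18)³ + c)/(-28997 + X) = ((-18)³ + 11230)/(-28997 + 0) = (-5832 + 11230)/(-28997) = 5398*(-1/28997) = -5398/28997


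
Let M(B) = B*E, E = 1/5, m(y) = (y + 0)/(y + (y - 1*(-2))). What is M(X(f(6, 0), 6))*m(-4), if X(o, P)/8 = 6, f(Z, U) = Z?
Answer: 32/5 ≈ 6.4000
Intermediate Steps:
m(y) = y/(2 + 2*y) (m(y) = y/(y + (y + 2)) = y/(y + (2 + y)) = y/(2 + 2*y))
X(o, P) = 48 (X(o, P) = 8*6 = 48)
E = ⅕ ≈ 0.20000
M(B) = B/5 (M(B) = B*(⅕) = B/5)
M(X(f(6, 0), 6))*m(-4) = ((⅕)*48)*((½)*(-4)/(1 - 4)) = 48*((½)*(-4)/(-3))/5 = 48*((½)*(-4)*(-⅓))/5 = (48/5)*(⅔) = 32/5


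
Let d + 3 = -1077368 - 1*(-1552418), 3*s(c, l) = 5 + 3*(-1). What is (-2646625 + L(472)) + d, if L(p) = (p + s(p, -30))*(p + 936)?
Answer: -4518190/3 ≈ -1.5061e+6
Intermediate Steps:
s(c, l) = ⅔ (s(c, l) = (5 + 3*(-1))/3 = (5 - 3)/3 = (⅓)*2 = ⅔)
L(p) = (936 + p)*(⅔ + p) (L(p) = (p + ⅔)*(p + 936) = (⅔ + p)*(936 + p) = (936 + p)*(⅔ + p))
d = 475047 (d = -3 + (-1077368 - 1*(-1552418)) = -3 + (-1077368 + 1552418) = -3 + 475050 = 475047)
(-2646625 + L(472)) + d = (-2646625 + (624 + 472² + (2810/3)*472)) + 475047 = (-2646625 + (624 + 222784 + 1326320/3)) + 475047 = (-2646625 + 1996544/3) + 475047 = -5943331/3 + 475047 = -4518190/3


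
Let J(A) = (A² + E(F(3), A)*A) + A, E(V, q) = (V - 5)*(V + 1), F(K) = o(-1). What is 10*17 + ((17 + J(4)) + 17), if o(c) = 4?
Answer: 204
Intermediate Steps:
F(K) = 4
E(V, q) = (1 + V)*(-5 + V) (E(V, q) = (-5 + V)*(1 + V) = (1 + V)*(-5 + V))
J(A) = A² - 4*A (J(A) = (A² + (-5 + 4² - 4*4)*A) + A = (A² + (-5 + 16 - 16)*A) + A = (A² - 5*A) + A = A² - 4*A)
10*17 + ((17 + J(4)) + 17) = 10*17 + ((17 + 4*(-4 + 4)) + 17) = 170 + ((17 + 4*0) + 17) = 170 + ((17 + 0) + 17) = 170 + (17 + 17) = 170 + 34 = 204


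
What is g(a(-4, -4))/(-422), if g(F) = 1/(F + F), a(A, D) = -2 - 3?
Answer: 1/4220 ≈ 0.00023697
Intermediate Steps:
a(A, D) = -5
g(F) = 1/(2*F)
g(a(-4, -4))/(-422) = ((½)/(-5))/(-422) = ((½)*(-⅕))*(-1/422) = -⅒*(-1/422) = 1/4220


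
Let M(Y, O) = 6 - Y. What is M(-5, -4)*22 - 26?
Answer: 216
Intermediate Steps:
M(-5, -4)*22 - 26 = (6 - 1*(-5))*22 - 26 = (6 + 5)*22 - 26 = 11*22 - 26 = 242 - 26 = 216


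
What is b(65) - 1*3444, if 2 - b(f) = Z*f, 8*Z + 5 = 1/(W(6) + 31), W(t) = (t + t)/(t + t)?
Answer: -870817/256 ≈ -3401.6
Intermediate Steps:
W(t) = 1 (W(t) = (2*t)/((2*t)) = (2*t)*(1/(2*t)) = 1)
Z = -159/256 (Z = -5/8 + 1/(8*(1 + 31)) = -5/8 + (⅛)/32 = -5/8 + (⅛)*(1/32) = -5/8 + 1/256 = -159/256 ≈ -0.62109)
b(f) = 2 + 159*f/256 (b(f) = 2 - (-159)*f/256 = 2 + 159*f/256)
b(65) - 1*3444 = (2 + (159/256)*65) - 1*3444 = (2 + 10335/256) - 3444 = 10847/256 - 3444 = -870817/256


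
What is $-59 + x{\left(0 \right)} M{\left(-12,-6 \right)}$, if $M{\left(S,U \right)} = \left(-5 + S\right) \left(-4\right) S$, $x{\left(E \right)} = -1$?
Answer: $757$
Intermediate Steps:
$M{\left(S,U \right)} = S \left(20 - 4 S\right)$ ($M{\left(S,U \right)} = \left(20 - 4 S\right) S = S \left(20 - 4 S\right)$)
$-59 + x{\left(0 \right)} M{\left(-12,-6 \right)} = -59 - 4 \left(-12\right) \left(5 - -12\right) = -59 - 4 \left(-12\right) \left(5 + 12\right) = -59 - 4 \left(-12\right) 17 = -59 - -816 = -59 + 816 = 757$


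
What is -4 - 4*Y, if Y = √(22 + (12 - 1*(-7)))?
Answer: -4 - 4*√41 ≈ -29.612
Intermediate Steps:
Y = √41 (Y = √(22 + (12 + 7)) = √(22 + 19) = √41 ≈ 6.4031)
-4 - 4*Y = -4 - 4*√41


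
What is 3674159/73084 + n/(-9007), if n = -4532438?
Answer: 364341848905/658267588 ≈ 553.49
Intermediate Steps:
3674159/73084 + n/(-9007) = 3674159/73084 - 4532438/(-9007) = 3674159*(1/73084) - 4532438*(-1/9007) = 3674159/73084 + 4532438/9007 = 364341848905/658267588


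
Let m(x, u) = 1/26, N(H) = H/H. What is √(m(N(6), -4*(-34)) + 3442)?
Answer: √2326818/26 ≈ 58.669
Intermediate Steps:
N(H) = 1
m(x, u) = 1/26
√(m(N(6), -4*(-34)) + 3442) = √(1/26 + 3442) = √(89493/26) = √2326818/26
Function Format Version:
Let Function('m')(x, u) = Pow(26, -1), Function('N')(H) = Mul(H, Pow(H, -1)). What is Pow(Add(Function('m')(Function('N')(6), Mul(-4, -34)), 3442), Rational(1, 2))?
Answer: Mul(Rational(1, 26), Pow(2326818, Rational(1, 2))) ≈ 58.669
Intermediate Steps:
Function('N')(H) = 1
Function('m')(x, u) = Rational(1, 26)
Pow(Add(Function('m')(Function('N')(6), Mul(-4, -34)), 3442), Rational(1, 2)) = Pow(Add(Rational(1, 26), 3442), Rational(1, 2)) = Pow(Rational(89493, 26), Rational(1, 2)) = Mul(Rational(1, 26), Pow(2326818, Rational(1, 2)))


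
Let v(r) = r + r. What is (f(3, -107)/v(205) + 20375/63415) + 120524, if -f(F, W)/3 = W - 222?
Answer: 626742604591/5200030 ≈ 1.2053e+5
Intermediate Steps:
v(r) = 2*r
f(F, W) = 666 - 3*W (f(F, W) = -3*(W - 222) = -3*(-222 + W) = 666 - 3*W)
(f(3, -107)/v(205) + 20375/63415) + 120524 = ((666 - 3*(-107))/((2*205)) + 20375/63415) + 120524 = ((666 + 321)/410 + 20375*(1/63415)) + 120524 = (987*(1/410) + 4075/12683) + 120524 = (987/410 + 4075/12683) + 120524 = 14188871/5200030 + 120524 = 626742604591/5200030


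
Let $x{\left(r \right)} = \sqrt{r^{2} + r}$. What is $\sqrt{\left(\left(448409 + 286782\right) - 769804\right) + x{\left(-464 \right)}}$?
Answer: $\sqrt{-34613 + 4 \sqrt{13427}} \approx 184.8 i$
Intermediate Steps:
$x{\left(r \right)} = \sqrt{r + r^{2}}$
$\sqrt{\left(\left(448409 + 286782\right) - 769804\right) + x{\left(-464 \right)}} = \sqrt{\left(\left(448409 + 286782\right) - 769804\right) + \sqrt{- 464 \left(1 - 464\right)}} = \sqrt{\left(735191 - 769804\right) + \sqrt{\left(-464\right) \left(-463\right)}} = \sqrt{-34613 + \sqrt{214832}} = \sqrt{-34613 + 4 \sqrt{13427}}$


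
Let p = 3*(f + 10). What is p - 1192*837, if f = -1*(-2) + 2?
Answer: -997662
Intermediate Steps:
f = 4 (f = 2 + 2 = 4)
p = 42 (p = 3*(4 + 10) = 3*14 = 42)
p - 1192*837 = 42 - 1192*837 = 42 - 997704 = -997662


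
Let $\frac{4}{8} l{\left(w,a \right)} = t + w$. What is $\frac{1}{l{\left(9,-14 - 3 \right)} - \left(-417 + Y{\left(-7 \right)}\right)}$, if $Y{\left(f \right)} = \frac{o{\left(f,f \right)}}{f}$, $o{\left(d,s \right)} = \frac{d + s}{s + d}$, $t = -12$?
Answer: $\frac{7}{2878} \approx 0.0024322$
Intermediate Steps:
$o{\left(d,s \right)} = 1$ ($o{\left(d,s \right)} = \frac{d + s}{d + s} = 1$)
$l{\left(w,a \right)} = -24 + 2 w$ ($l{\left(w,a \right)} = 2 \left(-12 + w\right) = -24 + 2 w$)
$Y{\left(f \right)} = \frac{1}{f}$ ($Y{\left(f \right)} = 1 \frac{1}{f} = \frac{1}{f}$)
$\frac{1}{l{\left(9,-14 - 3 \right)} - \left(-417 + Y{\left(-7 \right)}\right)} = \frac{1}{\left(-24 + 2 \cdot 9\right) + \left(417 - \frac{1}{-7}\right)} = \frac{1}{\left(-24 + 18\right) + \left(417 - - \frac{1}{7}\right)} = \frac{1}{-6 + \left(417 + \frac{1}{7}\right)} = \frac{1}{-6 + \frac{2920}{7}} = \frac{1}{\frac{2878}{7}} = \frac{7}{2878}$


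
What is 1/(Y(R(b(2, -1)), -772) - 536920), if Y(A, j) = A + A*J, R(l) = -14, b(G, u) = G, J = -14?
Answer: -1/536738 ≈ -1.8631e-6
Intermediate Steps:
Y(A, j) = -13*A (Y(A, j) = A + A*(-14) = A - 14*A = -13*A)
1/(Y(R(b(2, -1)), -772) - 536920) = 1/(-13*(-14) - 536920) = 1/(182 - 536920) = 1/(-536738) = -1/536738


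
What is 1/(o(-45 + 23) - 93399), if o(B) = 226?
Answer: -1/93173 ≈ -1.0733e-5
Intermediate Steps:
1/(o(-45 + 23) - 93399) = 1/(226 - 93399) = 1/(-93173) = -1/93173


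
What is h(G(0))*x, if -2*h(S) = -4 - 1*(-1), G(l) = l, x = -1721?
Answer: -5163/2 ≈ -2581.5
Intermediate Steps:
h(S) = 3/2 (h(S) = -(-4 - 1*(-1))/2 = -(-4 + 1)/2 = -½*(-3) = 3/2)
h(G(0))*x = (3/2)*(-1721) = -5163/2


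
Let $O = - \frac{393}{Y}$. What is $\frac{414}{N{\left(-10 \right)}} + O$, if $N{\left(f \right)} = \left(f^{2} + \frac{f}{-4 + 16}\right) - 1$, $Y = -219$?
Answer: $\frac{258491}{42997} \approx 6.0118$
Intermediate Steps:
$N{\left(f \right)} = -1 + f^{2} + \frac{f}{12}$ ($N{\left(f \right)} = \left(f^{2} + \frac{f}{12}\right) - 1 = -1 + f^{2} + \frac{f}{12}$)
$O = \frac{131}{73}$ ($O = - \frac{393}{-219} = \left(-393\right) \left(- \frac{1}{219}\right) = \frac{131}{73} \approx 1.7945$)
$\frac{414}{N{\left(-10 \right)}} + O = \frac{414}{-1 + \left(-10\right)^{2} + \frac{1}{12} \left(-10\right)} + \frac{131}{73} = \frac{414}{-1 + 100 - \frac{5}{6}} + \frac{131}{73} = \frac{414}{\frac{589}{6}} + \frac{131}{73} = 414 \cdot \frac{6}{589} + \frac{131}{73} = \frac{2484}{589} + \frac{131}{73} = \frac{258491}{42997}$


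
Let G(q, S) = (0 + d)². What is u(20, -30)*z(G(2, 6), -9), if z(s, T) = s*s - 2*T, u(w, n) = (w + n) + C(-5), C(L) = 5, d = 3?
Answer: -495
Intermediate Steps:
G(q, S) = 9 (G(q, S) = (0 + 3)² = 3² = 9)
u(w, n) = 5 + n + w (u(w, n) = (w + n) + 5 = (n + w) + 5 = 5 + n + w)
z(s, T) = s² - 2*T
u(20, -30)*z(G(2, 6), -9) = (5 - 30 + 20)*(9² - 2*(-9)) = -5*(81 + 18) = -5*99 = -495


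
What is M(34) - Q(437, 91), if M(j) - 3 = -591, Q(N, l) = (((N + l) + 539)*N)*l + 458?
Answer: -42432435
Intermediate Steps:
Q(N, l) = 458 + N*l*(539 + N + l) (Q(N, l) = ((539 + N + l)*N)*l + 458 = (N*(539 + N + l))*l + 458 = N*l*(539 + N + l) + 458 = 458 + N*l*(539 + N + l))
M(j) = -588 (M(j) = 3 - 591 = -588)
M(34) - Q(437, 91) = -588 - (458 + 437*91² + 91*437² + 539*437*91) = -588 - (458 + 437*8281 + 91*190969 + 21434413) = -588 - (458 + 3618797 + 17378179 + 21434413) = -588 - 1*42431847 = -588 - 42431847 = -42432435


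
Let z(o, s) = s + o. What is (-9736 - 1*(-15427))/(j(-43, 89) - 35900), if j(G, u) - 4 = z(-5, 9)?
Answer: -1897/11964 ≈ -0.15856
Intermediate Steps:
z(o, s) = o + s
j(G, u) = 8 (j(G, u) = 4 + (-5 + 9) = 4 + 4 = 8)
(-9736 - 1*(-15427))/(j(-43, 89) - 35900) = (-9736 - 1*(-15427))/(8 - 35900) = (-9736 + 15427)/(-35892) = 5691*(-1/35892) = -1897/11964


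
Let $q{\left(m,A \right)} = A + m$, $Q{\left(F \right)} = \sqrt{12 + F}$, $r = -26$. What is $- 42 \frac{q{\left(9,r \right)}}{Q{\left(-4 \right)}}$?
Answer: $\frac{357 \sqrt{2}}{2} \approx 252.44$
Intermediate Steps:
$- 42 \frac{q{\left(9,r \right)}}{Q{\left(-4 \right)}} = - 42 \frac{-26 + 9}{\sqrt{12 - 4}} = - 42 \left(- \frac{17}{\sqrt{8}}\right) = - 42 \left(- \frac{17}{2 \sqrt{2}}\right) = - 42 \left(- 17 \frac{\sqrt{2}}{4}\right) = - 42 \left(- \frac{17 \sqrt{2}}{4}\right) = \frac{357 \sqrt{2}}{2}$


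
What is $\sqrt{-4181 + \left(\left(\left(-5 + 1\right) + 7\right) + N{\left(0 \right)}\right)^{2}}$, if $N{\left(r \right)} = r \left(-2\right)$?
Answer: $2 i \sqrt{1043} \approx 64.591 i$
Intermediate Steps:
$N{\left(r \right)} = - 2 r$
$\sqrt{-4181 + \left(\left(\left(-5 + 1\right) + 7\right) + N{\left(0 \right)}\right)^{2}} = \sqrt{-4181 + \left(\left(\left(-5 + 1\right) + 7\right) - 0\right)^{2}} = \sqrt{-4181 + \left(\left(-4 + 7\right) + 0\right)^{2}} = \sqrt{-4181 + \left(3 + 0\right)^{2}} = \sqrt{-4181 + 3^{2}} = \sqrt{-4181 + 9} = \sqrt{-4172} = 2 i \sqrt{1043}$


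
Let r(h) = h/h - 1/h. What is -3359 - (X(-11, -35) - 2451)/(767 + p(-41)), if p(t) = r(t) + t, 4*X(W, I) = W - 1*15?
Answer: -200048629/59616 ≈ -3355.6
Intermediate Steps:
X(W, I) = -15/4 + W/4 (X(W, I) = (W - 1*15)/4 = (W - 15)/4 = (-15 + W)/4 = -15/4 + W/4)
r(h) = 1 - 1/h
p(t) = t + (-1 + t)/t (p(t) = (-1 + t)/t + t = t + (-1 + t)/t)
-3359 - (X(-11, -35) - 2451)/(767 + p(-41)) = -3359 - ((-15/4 + (1/4)*(-11)) - 2451)/(767 + (1 - 41 - 1/(-41))) = -3359 - ((-15/4 - 11/4) - 2451)/(767 + (1 - 41 - 1*(-1/41))) = -3359 - (-13/2 - 2451)/(767 + (1 - 41 + 1/41)) = -3359 - (-4915)/(2*(767 - 1639/41)) = -3359 - (-4915)/(2*29808/41) = -3359 - (-4915)*41/(2*29808) = -3359 - 1*(-201515/59616) = -3359 + 201515/59616 = -200048629/59616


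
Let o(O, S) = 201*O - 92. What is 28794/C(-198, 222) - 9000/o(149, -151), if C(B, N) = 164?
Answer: 429113229/2448274 ≈ 175.27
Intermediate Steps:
o(O, S) = -92 + 201*O
28794/C(-198, 222) - 9000/o(149, -151) = 28794/164 - 9000/(-92 + 201*149) = 28794*(1/164) - 9000/(-92 + 29949) = 14397/82 - 9000/29857 = 429113229/2448274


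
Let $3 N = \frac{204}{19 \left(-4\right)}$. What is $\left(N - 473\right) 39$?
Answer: $- \frac{351156}{19} \approx -18482.0$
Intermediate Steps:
$N = - \frac{17}{19}$ ($N = \frac{204 \frac{1}{19 \left(-4\right)}}{3} = \frac{204 \frac{1}{-76}}{3} = \frac{204 \left(- \frac{1}{76}\right)}{3} = \frac{1}{3} \left(- \frac{51}{19}\right) = - \frac{17}{19} \approx -0.89474$)
$\left(N - 473\right) 39 = \left(- \frac{17}{19} - 473\right) 39 = \left(- \frac{9004}{19}\right) 39 = - \frac{351156}{19}$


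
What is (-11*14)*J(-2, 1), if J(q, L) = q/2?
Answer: 154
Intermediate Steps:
J(q, L) = q/2 (J(q, L) = q*(1/2) = q/2)
(-11*14)*J(-2, 1) = (-11*14)*((1/2)*(-2)) = -154*(-1) = 154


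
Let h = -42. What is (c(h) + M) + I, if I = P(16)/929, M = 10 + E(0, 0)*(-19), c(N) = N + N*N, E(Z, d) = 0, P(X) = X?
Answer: 1609044/929 ≈ 1732.0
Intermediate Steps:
c(N) = N + N²
M = 10 (M = 10 + 0*(-19) = 10 + 0 = 10)
I = 16/929 ≈ 0.017223
(c(h) + M) + I = (-42*(1 - 42) + 10) + 16/929 = (-42*(-41) + 10) + 16/929 = (1722 + 10) + 16/929 = 1732 + 16/929 = 1609044/929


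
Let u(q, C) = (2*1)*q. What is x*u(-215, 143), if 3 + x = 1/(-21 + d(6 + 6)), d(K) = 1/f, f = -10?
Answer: 276490/211 ≈ 1310.4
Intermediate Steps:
u(q, C) = 2*q
d(K) = -⅒ (d(K) = 1/(-10) = -⅒)
x = -643/211 (x = -3 + 1/(-21 - ⅒) = -3 + 1/(-211/10) = -3 - 10/211 = -643/211 ≈ -3.0474)
x*u(-215, 143) = -1286*(-215)/211 = -643/211*(-430) = 276490/211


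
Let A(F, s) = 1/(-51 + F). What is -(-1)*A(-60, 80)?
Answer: -1/111 ≈ -0.0090090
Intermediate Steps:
-(-1)*A(-60, 80) = -(-1)/(-51 - 60) = -(-1)/(-111) = -(-1)*(-1)/111 = -1*1/111 = -1/111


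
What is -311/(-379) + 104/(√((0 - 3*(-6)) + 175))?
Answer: 311/379 + 104*√193/193 ≈ 8.3067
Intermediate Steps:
-311/(-379) + 104/(√((0 - 3*(-6)) + 175)) = -311*(-1/379) + 104/(√((0 + 18) + 175)) = 311/379 + 104/(√(18 + 175)) = 311/379 + 104/(√193) = 311/379 + 104*(√193/193) = 311/379 + 104*√193/193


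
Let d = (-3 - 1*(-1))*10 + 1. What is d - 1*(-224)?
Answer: 205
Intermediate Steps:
d = -19 (d = (-3 + 1)*10 + 1 = -2*10 + 1 = -20 + 1 = -19)
d - 1*(-224) = -19 - 1*(-224) = -19 + 224 = 205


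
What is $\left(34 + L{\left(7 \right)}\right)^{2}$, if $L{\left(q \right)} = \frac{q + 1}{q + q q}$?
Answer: $\frac{57121}{49} \approx 1165.7$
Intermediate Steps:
$L{\left(q \right)} = \frac{1 + q}{q + q^{2}}$
$\left(34 + L{\left(7 \right)}\right)^{2} = \left(34 + \frac{1}{7}\right)^{2} = \left(\frac{239}{7}\right)^{2} = \frac{57121}{49}$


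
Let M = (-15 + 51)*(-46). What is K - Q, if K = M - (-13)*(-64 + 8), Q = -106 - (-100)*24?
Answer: -4678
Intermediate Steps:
Q = 2294 (Q = -106 - 20*(-120) = -106 + 2400 = 2294)
M = -1656 (M = 36*(-46) = -1656)
K = -2384 (K = -1656 - (-13)*(-64 + 8) = -1656 - (-13)*(-56) = -1656 - 1*728 = -1656 - 728 = -2384)
K - Q = -2384 - 1*2294 = -2384 - 2294 = -4678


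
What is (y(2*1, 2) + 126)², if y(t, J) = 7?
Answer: 17689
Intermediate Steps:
(y(2*1, 2) + 126)² = (7 + 126)² = 133² = 17689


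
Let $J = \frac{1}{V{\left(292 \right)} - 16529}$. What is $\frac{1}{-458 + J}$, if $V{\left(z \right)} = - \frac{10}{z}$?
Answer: $- \frac{2413239}{1105263608} \approx -0.0021834$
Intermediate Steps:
$J = - \frac{146}{2413239}$ ($J = \frac{1}{- \frac{10}{292} - 16529} = \frac{1}{\left(-10\right) \frac{1}{292} - 16529} = \frac{1}{- \frac{5}{146} - 16529} = \frac{1}{- \frac{2413239}{146}} = - \frac{146}{2413239} \approx -6.05 \cdot 10^{-5}$)
$\frac{1}{-458 + J} = \frac{1}{-458 - \frac{146}{2413239}} = \frac{1}{- \frac{1105263608}{2413239}} = - \frac{2413239}{1105263608}$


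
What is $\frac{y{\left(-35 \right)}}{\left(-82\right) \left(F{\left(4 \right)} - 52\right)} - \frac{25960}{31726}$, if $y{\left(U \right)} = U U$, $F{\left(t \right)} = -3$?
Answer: $- \frac{7821525}{14308426} \approx -0.54664$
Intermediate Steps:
$y{\left(U \right)} = U^{2}$
$\frac{y{\left(-35 \right)}}{\left(-82\right) \left(F{\left(4 \right)} - 52\right)} - \frac{25960}{31726} = \frac{\left(-35\right)^{2}}{\left(-82\right) \left(-3 - 52\right)} - \frac{25960}{31726} = \frac{1225}{\left(-82\right) \left(-55\right)} - \frac{12980}{15863} = \frac{1225}{4510} - \frac{12980}{15863} = 1225 \cdot \frac{1}{4510} - \frac{12980}{15863} = \frac{245}{902} - \frac{12980}{15863} = - \frac{7821525}{14308426}$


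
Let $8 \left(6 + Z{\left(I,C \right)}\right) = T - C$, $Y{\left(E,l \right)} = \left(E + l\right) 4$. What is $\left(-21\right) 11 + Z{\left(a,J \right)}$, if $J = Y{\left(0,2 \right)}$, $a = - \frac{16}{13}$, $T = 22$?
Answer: $- \frac{941}{4} \approx -235.25$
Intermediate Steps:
$a = - \frac{16}{13}$ ($a = \left(-16\right) \frac{1}{13} = - \frac{16}{13} \approx -1.2308$)
$Y{\left(E,l \right)} = 4 E + 4 l$
$J = 8$ ($J = 4 \cdot 0 + 4 \cdot 2 = 0 + 8 = 8$)
$Z{\left(I,C \right)} = - \frac{13}{4} - \frac{C}{8}$ ($Z{\left(I,C \right)} = -6 + \frac{22 - C}{8} = -6 - \left(- \frac{11}{4} + \frac{C}{8}\right) = - \frac{13}{4} - \frac{C}{8}$)
$\left(-21\right) 11 + Z{\left(a,J \right)} = \left(-21\right) 11 - \frac{17}{4} = -231 - \frac{17}{4} = - \frac{941}{4}$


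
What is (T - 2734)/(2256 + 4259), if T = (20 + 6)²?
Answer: -2058/6515 ≈ -0.31589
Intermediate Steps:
T = 676 (T = 26² = 676)
(T - 2734)/(2256 + 4259) = (676 - 2734)/(2256 + 4259) = -2058/6515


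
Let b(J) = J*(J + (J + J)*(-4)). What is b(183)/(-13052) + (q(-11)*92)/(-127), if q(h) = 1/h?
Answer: 328689715/18233644 ≈ 18.027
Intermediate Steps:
b(J) = -7*J² (b(J) = J*(J + (2*J)*(-4)) = J*(J - 8*J) = J*(-7*J) = -7*J²)
b(183)/(-13052) + (q(-11)*92)/(-127) = -7*183²/(-13052) + (92/(-11))/(-127) = -7*33489*(-1/13052) - 1/11*92*(-1/127) = -234423*(-1/13052) - 92/11*(-1/127) = 234423/13052 + 92/1397 = 328689715/18233644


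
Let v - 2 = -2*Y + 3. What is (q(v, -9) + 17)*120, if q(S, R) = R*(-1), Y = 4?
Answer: 3120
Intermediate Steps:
v = -3 (v = 2 + (-2*4 + 3) = 2 + (-8 + 3) = 2 - 5 = -3)
q(S, R) = -R
(q(v, -9) + 17)*120 = (-1*(-9) + 17)*120 = (9 + 17)*120 = 26*120 = 3120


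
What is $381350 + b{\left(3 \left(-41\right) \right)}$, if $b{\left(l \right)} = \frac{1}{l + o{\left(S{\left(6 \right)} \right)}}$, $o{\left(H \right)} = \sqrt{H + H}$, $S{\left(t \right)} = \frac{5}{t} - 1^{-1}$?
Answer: $\frac{17308713431}{45388} - \frac{i \sqrt{3}}{45388} \approx 3.8135 \cdot 10^{5} - 3.8161 \cdot 10^{-5} i$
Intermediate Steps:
$S{\left(t \right)} = -1 + \frac{5}{t}$ ($S{\left(t \right)} = \frac{5}{t} - 1 = -1 + \frac{5}{t}$)
$o{\left(H \right)} = \sqrt{2} \sqrt{H}$ ($o{\left(H \right)} = \sqrt{2 H} = \sqrt{2} \sqrt{H}$)
$b{\left(l \right)} = \frac{1}{l + \frac{i \sqrt{3}}{3}}$ ($b{\left(l \right)} = \frac{1}{l + \sqrt{2} \sqrt{\frac{5 - 6}{6}}} = \frac{1}{l + \sqrt{2} \sqrt{\frac{1}{6} \left(-1\right)}} = \frac{1}{l + \sqrt{2} \sqrt{- \frac{1}{6}}} = \frac{1}{l + \sqrt{2} \frac{i \sqrt{6}}{6}} = \frac{1}{l + \frac{i \sqrt{3}}{3}}$)
$381350 + b{\left(3 \left(-41\right) \right)} = 381350 + \frac{3}{3 \cdot 3 \left(-41\right) + i \sqrt{3}} = 381350 + \frac{3}{3 \left(-123\right) + i \sqrt{3}} = 381350 + \frac{3}{-369 + i \sqrt{3}}$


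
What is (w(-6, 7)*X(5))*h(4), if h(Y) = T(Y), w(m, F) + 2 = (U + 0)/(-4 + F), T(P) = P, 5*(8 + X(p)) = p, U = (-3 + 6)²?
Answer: -28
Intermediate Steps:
U = 9 (U = 3² = 9)
X(p) = -8 + p/5
w(m, F) = -2 + 9/(-4 + F) (w(m, F) = -2 + (9 + 0)/(-4 + F) = -2 + 9/(-4 + F))
h(Y) = Y
(w(-6, 7)*X(5))*h(4) = (((17 - 2*7)/(-4 + 7))*(-8 + (⅕)*5))*4 = (((17 - 14)/3)*(-8 + 1))*4 = (((⅓)*3)*(-7))*4 = (1*(-7))*4 = -7*4 = -28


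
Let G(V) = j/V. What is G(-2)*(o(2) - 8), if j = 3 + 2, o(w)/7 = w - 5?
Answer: 145/2 ≈ 72.500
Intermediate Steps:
o(w) = -35 + 7*w (o(w) = 7*(w - 5) = 7*(-5 + w) = -35 + 7*w)
j = 5
G(V) = 5/V
G(-2)*(o(2) - 8) = (5/(-2))*((-35 + 7*2) - 8) = (5*(-½))*((-35 + 14) - 8) = -5*(-21 - 8)/2 = -5/2*(-29) = 145/2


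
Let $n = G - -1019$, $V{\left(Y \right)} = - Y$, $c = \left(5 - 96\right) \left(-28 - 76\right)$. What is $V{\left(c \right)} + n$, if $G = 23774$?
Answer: $15329$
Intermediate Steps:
$c = 9464$ ($c = \left(-91\right) \left(-104\right) = 9464$)
$n = 24793$ ($n = 23774 - -1019 = 23774 + 1019 = 24793$)
$V{\left(c \right)} + n = \left(-1\right) 9464 + 24793 = -9464 + 24793 = 15329$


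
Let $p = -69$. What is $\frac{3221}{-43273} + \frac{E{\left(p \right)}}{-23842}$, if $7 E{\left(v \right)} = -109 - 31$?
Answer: $- \frac{37964811}{515857433} \approx -0.073596$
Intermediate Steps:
$E{\left(v \right)} = -20$ ($E{\left(v \right)} = \frac{-109 - 31}{7} = \frac{1}{7} \left(-140\right) = -20$)
$\frac{3221}{-43273} + \frac{E{\left(p \right)}}{-23842} = \frac{3221}{-43273} - \frac{20}{-23842} = 3221 \left(- \frac{1}{43273}\right) - - \frac{10}{11921} = - \frac{3221}{43273} + \frac{10}{11921} = - \frac{37964811}{515857433}$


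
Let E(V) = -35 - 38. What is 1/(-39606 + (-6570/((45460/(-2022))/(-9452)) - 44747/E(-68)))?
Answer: -165929/464784047135 ≈ -3.5700e-7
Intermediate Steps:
E(V) = -73
1/(-39606 + (-6570/((45460/(-2022))/(-9452)) - 44747/E(-68))) = 1/(-39606 + (-6570/((45460/(-2022))/(-9452)) - 44747/(-73))) = 1/(-39606 + (-6570/((45460*(-1/2022))*(-1/9452)) - 44747*(-1/73))) = 1/(-39606 + (-6570/((-22730/1011*(-1/9452))) + 44747/73)) = 1/(-39606 + (-6570/11365/4777986 + 44747/73)) = 1/(-39606 + (-6570*4777986/11365 + 44747/73)) = 1/(-39606 + (-6278273604/2273 + 44747/73)) = 1/(-39606 - 458212263161/165929) = 1/(-464784047135/165929) = -165929/464784047135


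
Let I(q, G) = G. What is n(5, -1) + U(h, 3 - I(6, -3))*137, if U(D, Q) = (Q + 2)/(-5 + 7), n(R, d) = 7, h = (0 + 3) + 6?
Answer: 555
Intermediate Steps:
h = 9 (h = 3 + 6 = 9)
U(D, Q) = 1 + Q/2 (U(D, Q) = (2 + Q)/2 = (2 + Q)*(½) = 1 + Q/2)
n(5, -1) + U(h, 3 - I(6, -3))*137 = 7 + (1 + (3 - 1*(-3))/2)*137 = 7 + (1 + (3 + 3)/2)*137 = 7 + (1 + (½)*6)*137 = 7 + (1 + 3)*137 = 7 + 4*137 = 7 + 548 = 555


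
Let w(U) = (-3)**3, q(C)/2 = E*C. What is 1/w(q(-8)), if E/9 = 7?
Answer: -1/27 ≈ -0.037037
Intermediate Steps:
E = 63 (E = 9*7 = 63)
q(C) = 126*C (q(C) = 2*(63*C) = 126*C)
w(U) = -27
1/w(q(-8)) = 1/(-27) = -1/27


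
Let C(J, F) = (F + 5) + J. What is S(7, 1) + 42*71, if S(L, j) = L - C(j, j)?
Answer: 2982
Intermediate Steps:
C(J, F) = 5 + F + J (C(J, F) = (5 + F) + J = 5 + F + J)
S(L, j) = -5 + L - 2*j (S(L, j) = L - (5 + j + j) = L - (5 + 2*j) = L + (-5 - 2*j) = -5 + L - 2*j)
S(7, 1) + 42*71 = (-5 + 7 - 2*1) + 42*71 = (-5 + 7 - 2) + 2982 = 0 + 2982 = 2982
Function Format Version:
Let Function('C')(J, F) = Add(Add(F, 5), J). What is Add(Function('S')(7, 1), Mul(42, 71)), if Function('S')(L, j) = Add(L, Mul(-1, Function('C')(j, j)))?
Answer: 2982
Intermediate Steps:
Function('C')(J, F) = Add(5, F, J) (Function('C')(J, F) = Add(Add(5, F), J) = Add(5, F, J))
Function('S')(L, j) = Add(-5, L, Mul(-2, j)) (Function('S')(L, j) = Add(L, Mul(-1, Add(5, j, j))) = Add(L, Mul(-1, Add(5, Mul(2, j)))) = Add(L, Add(-5, Mul(-2, j))) = Add(-5, L, Mul(-2, j)))
Add(Function('S')(7, 1), Mul(42, 71)) = Add(Add(-5, 7, Mul(-2, 1)), Mul(42, 71)) = Add(Add(-5, 7, -2), 2982) = Add(0, 2982) = 2982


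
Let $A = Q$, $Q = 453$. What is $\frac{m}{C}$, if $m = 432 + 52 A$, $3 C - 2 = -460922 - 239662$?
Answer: $- \frac{35982}{350291} \approx -0.10272$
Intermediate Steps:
$A = 453$
$C = - \frac{700582}{3}$ ($C = \frac{2}{3} + \frac{-460922 - 239662}{3} = \frac{2}{3} + \frac{1}{3} \left(-700584\right) = \frac{2}{3} - 233528 = - \frac{700582}{3} \approx -2.3353 \cdot 10^{5}$)
$m = 23988$ ($m = 432 + 52 \cdot 453 = 432 + 23556 = 23988$)
$\frac{m}{C} = \frac{23988}{- \frac{700582}{3}} = 23988 \left(- \frac{3}{700582}\right) = - \frac{35982}{350291}$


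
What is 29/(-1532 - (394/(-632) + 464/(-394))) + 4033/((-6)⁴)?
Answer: 381835604951/123454294128 ≈ 3.0929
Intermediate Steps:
29/(-1532 - (394/(-632) + 464/(-394))) + 4033/((-6)⁴) = 29/(-1532 - (394*(-1/632) + 464*(-1/394))) + 4033/1296 = 29/(-1532 - (-197/316 - 232/197)) + 4033*(1/1296) = 29/(-1532 - 1*(-112121/62252)) + 4033/1296 = 29/(-1532 + 112121/62252) + 4033/1296 = 29/(-95257943/62252) + 4033/1296 = 29*(-62252/95257943) + 4033/1296 = -1805308/95257943 + 4033/1296 = 381835604951/123454294128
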